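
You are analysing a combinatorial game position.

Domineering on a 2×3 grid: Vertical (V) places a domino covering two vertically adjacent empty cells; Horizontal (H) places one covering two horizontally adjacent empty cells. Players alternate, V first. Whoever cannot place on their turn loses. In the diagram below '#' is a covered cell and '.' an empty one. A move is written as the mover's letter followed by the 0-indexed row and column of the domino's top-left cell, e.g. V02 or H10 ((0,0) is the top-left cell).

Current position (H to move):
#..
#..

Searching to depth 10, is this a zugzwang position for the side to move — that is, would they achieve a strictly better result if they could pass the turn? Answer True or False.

zugzwang(#../#.., H) = False

p1 H@[#../#..]: H01[###/#..]+1* H11[#../###]+1
p2 V@[###/#..] terminal -1; root [#../#..] d10
pass branch (V moves first from the same position):
  | p1 V@[#../#..]: V01[##./##.]+1* V02[#.#/#.#]+1
  | p2 H@[##./##.] terminal -1; root [#../#..] d10
H moving scores +1; H passing scores -1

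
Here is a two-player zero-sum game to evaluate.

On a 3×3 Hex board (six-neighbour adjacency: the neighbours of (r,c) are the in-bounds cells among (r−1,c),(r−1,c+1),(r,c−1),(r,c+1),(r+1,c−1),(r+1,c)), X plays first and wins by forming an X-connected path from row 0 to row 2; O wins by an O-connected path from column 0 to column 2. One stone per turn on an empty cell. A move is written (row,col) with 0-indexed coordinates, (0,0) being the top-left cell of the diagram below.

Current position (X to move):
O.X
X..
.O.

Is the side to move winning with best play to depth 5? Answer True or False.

X winning at [O.X/X../.O.]: True

ply 1, X at O.X/X../.O. | (0,1)=-1→OXX/X../.O.; (1,1)=-1→O.X/XX./.O.; (1,2)=+1→O.X/X.X/.O.*; (2,0)=+1→O.X/X../XO.; (2,2)=+1→O.X/X../.OX
ply 2, O at O.X/X.X/.O. | (0,1)=-1→OOX/X.X/.O.*; (1,1)=-1→O.X/XOX/.O.; (2,0)=-1→O.X/X.X/OO.; (2,2)=-1→O.X/X.X/.OO
ply 3, X at OOX/X.X/.O. | (1,1)=+1→OOX/XXX/.O.*; (2,0)=+1→OOX/X.X/XO.; (2,2)=+1→OOX/X.X/.OX
ply 4, O at OOX/XXX/.O. | (2,0)=-1→OOX/XXX/OO.*; (2,2)=-1→OOX/XXX/.OO
ply 5, X at OOX/XXX/OO. | (2,2)=+1→OOX/XXX/OOX*
ply 6: OOX/XXX/OOX is terminal -1 (O); from O.X/X../.O. depth 5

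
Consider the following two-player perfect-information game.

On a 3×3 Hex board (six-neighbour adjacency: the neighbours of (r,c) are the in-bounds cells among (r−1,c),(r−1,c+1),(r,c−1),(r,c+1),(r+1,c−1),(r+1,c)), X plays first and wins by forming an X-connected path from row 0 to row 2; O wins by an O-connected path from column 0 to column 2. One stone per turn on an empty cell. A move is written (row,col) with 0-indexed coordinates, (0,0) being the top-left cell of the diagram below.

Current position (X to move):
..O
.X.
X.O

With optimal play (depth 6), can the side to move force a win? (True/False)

ply 1, X at ..O/.X./X.O | (0,0)=+1→X.O/.X./X.O*; (0,1)=+1→.XO/.X./X.O; (1,0)=+1→..O/XX./X.O; (1,2)=-1→..O/.XX/X.O; (2,1)=-1→..O/.X./XXO
ply 2, O at X.O/.X./X.O | (0,1)=-1→XOO/.X./X.O*; (1,0)=-1→X.O/OX./X.O; (1,2)=-1→X.O/.XO/X.O; (2,1)=-1→X.O/.X./XOO
ply 3, X at XOO/.X./X.O | (1,0)=+1→XOO/XX./X.O*; (1,2)=-1→XOO/.XX/X.O; (2,1)=-1→XOO/.X./XXO
ply 4: XOO/XX./X.O is terminal -1 (O); from ..O/.X./X.O depth 6

X winning at [..O/.X./X.O]: True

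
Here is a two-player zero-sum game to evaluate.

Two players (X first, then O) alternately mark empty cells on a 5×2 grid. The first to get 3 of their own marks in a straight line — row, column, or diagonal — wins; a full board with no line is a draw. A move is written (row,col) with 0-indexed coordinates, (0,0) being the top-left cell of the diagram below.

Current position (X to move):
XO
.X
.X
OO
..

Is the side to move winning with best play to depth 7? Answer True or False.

X winning at [XO/.X/.X/OO/..]: False

ply 1, X at XO/.X/.X/OO/.. | (1,0)=+0→XO/XX/.X/OO/..*; (2,0)=+0→XO/.X/XX/OO/..; (4,0)=+0→XO/.X/.X/OO/X.; (4,1)=-1→XO/.X/.X/OO/.X
ply 2, O at XO/XX/.X/OO/.. | (2,0)=+0→XO/XX/OX/OO/..*; (4,0)=-1→XO/XX/.X/OO/O.; (4,1)=-1→XO/XX/.X/OO/.O
ply 3, X at XO/XX/OX/OO/.. | (4,0)=+0→XO/XX/OX/OO/X.*; (4,1)=-1→XO/XX/OX/OO/.X
ply 4, O at XO/XX/OX/OO/X. | (4,1)=+0→XO/XX/OX/OO/XO*
ply 5: XO/XX/OX/OO/XO is terminal +0 (X); from XO/.X/.X/OO/.. depth 7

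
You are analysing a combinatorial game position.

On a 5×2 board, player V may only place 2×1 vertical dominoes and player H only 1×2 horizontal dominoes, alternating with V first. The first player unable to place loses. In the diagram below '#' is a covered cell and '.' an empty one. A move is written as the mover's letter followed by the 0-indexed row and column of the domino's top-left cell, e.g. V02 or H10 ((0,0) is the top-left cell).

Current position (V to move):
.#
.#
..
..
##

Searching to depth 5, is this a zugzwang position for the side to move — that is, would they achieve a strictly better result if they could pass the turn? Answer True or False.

zugzwang(.#/.#/../../##, V) = False

ply 1, V at .#/.#/../../## | V00=-1→##/##/../../##; V10=-1→.#/##/#./../##; V20=+1→.#/.#/#./#./##*; V21=+1→.#/.#/.#/.#/##
ply 2: .#/.#/#./#./## is terminal -1 (H); from .#/.#/../../## depth 5
suppose V passes — search the same position with H to move:
pass> ply 1, H at .#/.#/../../## | H20=+1→.#/.#/##/../##*; H30=-1→.#/.#/../##/##
pass> ply 2, V at .#/.#/##/../## | V00=-1→##/##/##/../##*
pass> ply 3, H at ##/##/##/../## | H30=+1→##/##/##/##/##*
pass> ply 4: ##/##/##/##/## is terminal -1 (V); from .#/.#/../../## depth 5
for V: play +1, pass -1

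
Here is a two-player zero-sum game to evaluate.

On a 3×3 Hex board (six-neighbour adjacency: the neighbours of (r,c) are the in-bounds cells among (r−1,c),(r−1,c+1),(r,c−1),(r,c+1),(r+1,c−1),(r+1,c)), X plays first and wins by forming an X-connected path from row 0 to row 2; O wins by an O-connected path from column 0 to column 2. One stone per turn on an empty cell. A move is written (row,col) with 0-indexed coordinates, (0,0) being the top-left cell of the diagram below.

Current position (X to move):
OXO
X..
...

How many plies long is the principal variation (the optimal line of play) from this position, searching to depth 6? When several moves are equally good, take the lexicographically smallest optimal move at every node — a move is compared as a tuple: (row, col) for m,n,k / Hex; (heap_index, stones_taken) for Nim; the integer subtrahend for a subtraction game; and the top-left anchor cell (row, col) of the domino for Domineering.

[OXO/X../...] X move#1: (1,1):+1/OXO/XX./...*, (1,2):+1/OXO/X.X/..., (2,0):+1/OXO/X../X.., (2,1):+1/OXO/X../.X., (2,2):+1/OXO/X../..X
[OXO/XX./...] O move#2: (1,2):-1/OXO/XXO/...*, (2,0):-1/OXO/XX./O.., (2,1):-1/OXO/XX./.O., (2,2):-1/OXO/XX./..O
[OXO/XXO/...] X move#3: (2,0):+1/OXO/XXO/X..*, (2,1):+1/OXO/XXO/.X., (2,2):+1/OXO/XXO/..X
[OXO/XXO/X..] end (terminal -1, O#4); searched OXO/X../... to 6

PV length from [OXO/X../...]: 3 plies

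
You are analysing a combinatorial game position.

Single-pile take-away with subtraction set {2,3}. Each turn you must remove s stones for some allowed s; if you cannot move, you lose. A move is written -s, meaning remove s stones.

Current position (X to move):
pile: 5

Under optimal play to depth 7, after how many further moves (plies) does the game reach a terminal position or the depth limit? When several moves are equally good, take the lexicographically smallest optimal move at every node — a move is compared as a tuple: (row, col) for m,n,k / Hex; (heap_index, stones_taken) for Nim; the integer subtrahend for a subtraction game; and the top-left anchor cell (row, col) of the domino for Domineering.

ply 1, X at 5 | -2=-1→3*; -3=-1→2
ply 2, O at 3 | -2=+1→1*; -3=+1→0
ply 3: 1 is terminal -1 (X); from 5 depth 7

PV length from [5]: 2 plies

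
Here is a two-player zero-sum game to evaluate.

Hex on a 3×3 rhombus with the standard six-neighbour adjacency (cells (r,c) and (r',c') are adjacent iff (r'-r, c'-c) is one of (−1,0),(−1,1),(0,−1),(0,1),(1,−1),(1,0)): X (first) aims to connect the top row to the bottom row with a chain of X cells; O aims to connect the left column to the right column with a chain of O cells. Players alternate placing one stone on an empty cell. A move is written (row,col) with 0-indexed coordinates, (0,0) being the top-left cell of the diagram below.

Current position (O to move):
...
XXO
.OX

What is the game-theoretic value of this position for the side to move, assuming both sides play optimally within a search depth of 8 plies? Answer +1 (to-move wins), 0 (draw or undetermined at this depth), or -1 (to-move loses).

[.../XXO/.OX] O move#1: (0,0):-1/O../XXO/.OX, (0,1):-1/.O./XXO/.OX, (0,2):-1/..O/XXO/.OX, (2,0):+1/.../XXO/OOX*
[.../XXO/OOX] end (terminal -1, X#2); searched .../XXO/.OX to 8

value(.../XXO/.OX, O) = +1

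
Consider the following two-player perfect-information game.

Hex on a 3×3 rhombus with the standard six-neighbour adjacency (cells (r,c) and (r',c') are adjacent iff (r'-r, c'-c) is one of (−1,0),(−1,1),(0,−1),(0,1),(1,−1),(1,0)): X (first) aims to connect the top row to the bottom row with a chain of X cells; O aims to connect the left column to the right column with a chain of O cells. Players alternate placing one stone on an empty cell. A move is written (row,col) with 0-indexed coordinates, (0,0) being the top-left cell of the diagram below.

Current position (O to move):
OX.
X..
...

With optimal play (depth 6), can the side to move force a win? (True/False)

[OX./X../...] O move#1: (0,2):-1/OXO/X../...*, (1,1):-1/OX./XO./..., (1,2):-1/OX./X.O/..., (2,0):-1/OX./X../O.., (2,1):-1/OX./X../.O., (2,2):-1/OX./X../..O
[OXO/X../...] X move#2: (1,1):+1/OXO/XX./...*, (1,2):+1/OXO/X.X/..., (2,0):+1/OXO/X../X.., (2,1):+1/OXO/X../.X., (2,2):+1/OXO/X../..X
[OXO/XX./...] O move#3: (1,2):-1/OXO/XXO/...*, (2,0):-1/OXO/XX./O.., (2,1):-1/OXO/XX./.O., (2,2):-1/OXO/XX./..O
[OXO/XXO/...] X move#4: (2,0):+1/OXO/XXO/X..*, (2,1):+1/OXO/XXO/.X., (2,2):+1/OXO/XXO/..X
[OXO/XXO/X..] end (terminal -1, O#5); searched OX./X../... to 6

O winning at [OX./X../...]: False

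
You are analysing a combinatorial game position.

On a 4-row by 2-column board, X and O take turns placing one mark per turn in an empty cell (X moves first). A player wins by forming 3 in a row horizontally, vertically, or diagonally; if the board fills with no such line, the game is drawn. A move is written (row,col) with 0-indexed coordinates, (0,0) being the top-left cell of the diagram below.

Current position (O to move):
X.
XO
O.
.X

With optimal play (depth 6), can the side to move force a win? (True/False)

O winning at [X./XO/O./.X]: False

p1 O@[X./XO/O./.X]: (0,1)[XO/XO/O./.X]+0* (2,1)[X./XO/OO/.X]+0 (3,0)[X./XO/O./OX]+0
p2 X@[XO/XO/O./.X]: (2,1)[XO/XO/OX/.X]+0* (3,0)[XO/XO/O./XX]-1
p3 O@[XO/XO/OX/.X]: (3,0)[XO/XO/OX/OX]+0*
p4 X@[XO/XO/OX/OX] terminal +0; root [X./XO/O./.X] d6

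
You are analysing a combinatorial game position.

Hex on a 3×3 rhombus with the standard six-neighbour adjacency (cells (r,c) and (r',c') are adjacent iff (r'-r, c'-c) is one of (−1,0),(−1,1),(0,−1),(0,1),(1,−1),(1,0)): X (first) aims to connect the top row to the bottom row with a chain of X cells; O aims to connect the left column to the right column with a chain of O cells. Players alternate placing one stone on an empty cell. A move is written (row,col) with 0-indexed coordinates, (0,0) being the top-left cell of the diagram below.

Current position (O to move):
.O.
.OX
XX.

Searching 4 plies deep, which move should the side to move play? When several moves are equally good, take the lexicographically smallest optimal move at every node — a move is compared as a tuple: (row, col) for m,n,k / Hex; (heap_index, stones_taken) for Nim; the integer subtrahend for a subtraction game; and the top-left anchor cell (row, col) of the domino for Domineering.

O's best at [.O./.OX/XX.]: (0,2)

p1 O@[.O./.OX/XX.]: (0,0)[OO./.OX/XX.]-1 (0,2)[.OO/.OX/XX.]+1* (1,0)[.O./OOX/XX.]-1 (2,2)[.O./.OX/XXO]-1
p2 X@[.OO/.OX/XX.]: (0,0)[XOO/.OX/XX.]-1* (1,0)[.OO/XOX/XX.]-1 (2,2)[.OO/.OX/XXX]-1
p3 O@[XOO/.OX/XX.]: (1,0)[XOO/OOX/XX.]+1* (2,2)[XOO/.OX/XXO]-1
p4 X@[XOO/OOX/XX.] terminal -1; root [.O./.OX/XX.] d4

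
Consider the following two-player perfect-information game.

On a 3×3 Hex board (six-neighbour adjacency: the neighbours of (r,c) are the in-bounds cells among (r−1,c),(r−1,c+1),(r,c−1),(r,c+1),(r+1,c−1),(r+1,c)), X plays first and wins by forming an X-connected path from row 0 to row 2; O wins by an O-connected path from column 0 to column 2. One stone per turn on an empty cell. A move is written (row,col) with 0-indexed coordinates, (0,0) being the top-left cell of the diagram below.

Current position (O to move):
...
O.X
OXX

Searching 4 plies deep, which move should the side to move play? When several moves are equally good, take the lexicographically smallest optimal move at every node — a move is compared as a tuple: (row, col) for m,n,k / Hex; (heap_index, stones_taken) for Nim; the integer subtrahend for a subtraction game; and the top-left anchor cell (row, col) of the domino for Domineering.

[.../O.X/OXX] O move#1: (0,0):-1/O../O.X/OXX, (0,1):-1/.O./O.X/OXX, (0,2):+1/..O/O.X/OXX*, (1,1):-1/.../OOX/OXX
[..O/O.X/OXX] X move#2: (0,0):-1/X.O/O.X/OXX*, (0,1):-1/.XO/O.X/OXX, (1,1):-1/..O/OXX/OXX
[X.O/O.X/OXX] O move#3: (0,1):+1/XOO/O.X/OXX*, (1,1):+1/X.O/OOX/OXX
[XOO/O.X/OXX] end (terminal -1, X#4); searched .../O.X/OXX to 4

O's best at [.../O.X/OXX]: (0,2)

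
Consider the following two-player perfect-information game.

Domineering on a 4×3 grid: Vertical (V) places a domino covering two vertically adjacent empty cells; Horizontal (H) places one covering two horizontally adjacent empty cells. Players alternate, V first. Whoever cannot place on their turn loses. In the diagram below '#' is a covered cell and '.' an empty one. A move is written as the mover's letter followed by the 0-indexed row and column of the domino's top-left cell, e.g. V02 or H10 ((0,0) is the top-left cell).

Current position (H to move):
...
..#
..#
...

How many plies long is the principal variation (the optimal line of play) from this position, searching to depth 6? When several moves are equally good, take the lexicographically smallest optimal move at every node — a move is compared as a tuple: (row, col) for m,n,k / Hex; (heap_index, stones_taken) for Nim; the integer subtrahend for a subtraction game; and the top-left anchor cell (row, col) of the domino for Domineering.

ply 1, H at .../..#/..#/... | H00=-1→##./..#/..#/...*; H01=-1→.##/..#/..#/...; H10=-1→.../###/..#/...; H20=-1→.../..#/###/...; H30=-1→.../..#/..#/##.; H31=-1→.../..#/..#/.##
ply 2, V at ##./..#/..#/... | V10=+1→##./#.#/#.#/...*; V11=+1→##./.##/.##/...; V20=+1→##./..#/#.#/#..; V21=+1→##./..#/.##/.#.
ply 3, H at ##./#.#/#.#/... | H30=-1→##./#.#/#.#/##.*; H31=-1→##./#.#/#.#/.##
ply 4, V at ##./#.#/#.#/##. | V11=+1→##./###/###/##.*
ply 5: ##./###/###/##. is terminal -1 (H); from .../..#/..#/... depth 6

PV length from [.../..#/..#/...]: 4 plies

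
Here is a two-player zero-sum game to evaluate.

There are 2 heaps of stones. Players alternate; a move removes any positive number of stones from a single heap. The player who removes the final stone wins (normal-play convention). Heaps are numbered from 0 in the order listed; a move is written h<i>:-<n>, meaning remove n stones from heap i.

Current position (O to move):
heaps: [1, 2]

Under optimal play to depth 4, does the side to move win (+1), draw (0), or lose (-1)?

value((1,2), O) = +1

[(1,2)] O move#1: h0:-1:-1/(0,2), h1:-1:+1/(1,1)*, h1:-2:-1/(1,0)
[(1,1)] X move#2: h0:-1:-1/(0,1)*, h1:-1:-1/(1,0)
[(0,1)] O move#3: h1:-1:+1/(0,0)*
[(0,0)] end (terminal -1, X#4); searched (1,2) to 4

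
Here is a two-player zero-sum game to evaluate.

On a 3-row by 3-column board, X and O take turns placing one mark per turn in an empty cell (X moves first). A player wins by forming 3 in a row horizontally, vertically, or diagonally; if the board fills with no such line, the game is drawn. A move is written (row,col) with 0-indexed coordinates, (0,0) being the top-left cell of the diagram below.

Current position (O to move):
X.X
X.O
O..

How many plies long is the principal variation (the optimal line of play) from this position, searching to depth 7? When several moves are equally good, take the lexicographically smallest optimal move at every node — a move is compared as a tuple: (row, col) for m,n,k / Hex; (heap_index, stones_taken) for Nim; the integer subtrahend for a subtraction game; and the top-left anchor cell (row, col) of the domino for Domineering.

p1 O@[X.X/X.O/O..]: (0,1)[XOX/X.O/O..]+0* (1,1)[X.X/XOO/O..]-1 (2,1)[X.X/X.O/OO.]-1 (2,2)[X.X/X.O/O.O]-1
p2 X@[XOX/X.O/O..]: (1,1)[XOX/XXO/O..]+0* (2,1)[XOX/X.O/OX.]+0 (2,2)[XOX/X.O/O.X]+0
p3 O@[XOX/XXO/O..]: (2,1)[XOX/XXO/OO.]-1 (2,2)[XOX/XXO/O.O]+0*
p4 X@[XOX/XXO/O.O]: (2,1)[XOX/XXO/OXO]+0*
p5 O@[XOX/XXO/OXO] terminal +0; root [X.X/X.O/O..] d7

PV length from [X.X/X.O/O..]: 4 plies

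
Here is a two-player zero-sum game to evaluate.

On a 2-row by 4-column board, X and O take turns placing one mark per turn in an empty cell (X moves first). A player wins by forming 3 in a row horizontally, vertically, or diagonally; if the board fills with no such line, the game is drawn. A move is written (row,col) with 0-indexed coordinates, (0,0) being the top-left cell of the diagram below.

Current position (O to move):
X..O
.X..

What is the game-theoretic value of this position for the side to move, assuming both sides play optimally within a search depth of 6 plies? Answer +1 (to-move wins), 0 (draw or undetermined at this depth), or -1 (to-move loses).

value(X..O/.X.., O) = 0

[X..O/.X..] O move#1: (0,1):+0/XO.O/.X..*, (0,2):+0/X.OO/.X.., (1,0):+0/X..O/OX.., (1,2):+0/X..O/.XO., (1,3):+0/X..O/.X.O
[XO.O/.X..] X move#2: (0,2):+0/XOXO/.X..*, (1,0):-1/XO.O/XX.., (1,2):-1/XO.O/.XX., (1,3):-1/XO.O/.X.X
[XOXO/.X..] O move#3: (1,0):+0/XOXO/OX..*, (1,2):+0/XOXO/.XO., (1,3):+0/XOXO/.X.O
[XOXO/OX..] X move#4: (1,2):+0/XOXO/OXX.*, (1,3):+0/XOXO/OX.X
[XOXO/OXX.] O move#5: (1,3):+0/XOXO/OXXO*
[XOXO/OXXO] end (terminal +0, X#6); searched X..O/.X.. to 6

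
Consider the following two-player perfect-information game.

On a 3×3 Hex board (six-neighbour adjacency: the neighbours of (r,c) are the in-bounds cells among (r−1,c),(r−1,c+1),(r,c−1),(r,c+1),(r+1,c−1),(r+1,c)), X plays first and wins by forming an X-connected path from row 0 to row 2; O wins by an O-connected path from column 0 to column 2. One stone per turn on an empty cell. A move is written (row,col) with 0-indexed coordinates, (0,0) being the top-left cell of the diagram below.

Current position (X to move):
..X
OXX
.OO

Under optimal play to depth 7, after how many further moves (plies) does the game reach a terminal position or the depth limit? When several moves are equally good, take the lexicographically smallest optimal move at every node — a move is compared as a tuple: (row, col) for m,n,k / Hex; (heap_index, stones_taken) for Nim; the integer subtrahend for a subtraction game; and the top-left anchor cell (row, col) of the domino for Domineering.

ply 1, X at ..X/OXX/.OO | (0,0)=-1→X.X/OXX/.OO; (0,1)=-1→.XX/OXX/.OO; (2,0)=+1→..X/OXX/XOO*
ply 2: ..X/OXX/XOO is terminal -1 (O); from ..X/OXX/.OO depth 7

PV length from [..X/OXX/.OO]: 1 ply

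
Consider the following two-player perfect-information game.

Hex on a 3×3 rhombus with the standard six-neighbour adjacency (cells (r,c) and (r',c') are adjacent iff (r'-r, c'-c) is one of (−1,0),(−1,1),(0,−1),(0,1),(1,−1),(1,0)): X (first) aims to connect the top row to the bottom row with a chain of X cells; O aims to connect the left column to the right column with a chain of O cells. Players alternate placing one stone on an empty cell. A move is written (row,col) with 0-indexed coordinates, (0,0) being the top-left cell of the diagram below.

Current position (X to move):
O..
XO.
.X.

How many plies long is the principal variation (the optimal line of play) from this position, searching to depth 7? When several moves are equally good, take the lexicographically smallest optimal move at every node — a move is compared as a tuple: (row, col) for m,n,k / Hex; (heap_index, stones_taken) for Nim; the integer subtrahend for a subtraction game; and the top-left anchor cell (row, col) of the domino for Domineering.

ply 1, X at O../XO./.X. | (0,1)=-1→OX./XO./.X.*; (0,2)=-1→O.X/XO./.X.; (1,2)=-1→O../XOX/.X.; (2,0)=-1→O../XO./XX.; (2,2)=-1→O../XO./.XX
ply 2, O at OX./XO./.X. | (0,2)=-1→OXO/XO./.X.; (1,2)=-1→OX./XOO/.X.; (2,0)=+1→OX./XO./OX.*; (2,2)=-1→OX./XO./.XO
ply 3, X at OX./XO./OX. | (0,2)=-1→OXX/XO./OX.*; (1,2)=-1→OX./XOX/OX.; (2,2)=-1→OX./XO./OXX
ply 4, O at OXX/XO./OX. | (1,2)=+1→OXX/XOO/OX.*; (2,2)=-1→OXX/XO./OXO
ply 5: OXX/XOO/OX. is terminal -1 (X); from O../XO./.X. depth 7

PV length from [O../XO./.X.]: 4 plies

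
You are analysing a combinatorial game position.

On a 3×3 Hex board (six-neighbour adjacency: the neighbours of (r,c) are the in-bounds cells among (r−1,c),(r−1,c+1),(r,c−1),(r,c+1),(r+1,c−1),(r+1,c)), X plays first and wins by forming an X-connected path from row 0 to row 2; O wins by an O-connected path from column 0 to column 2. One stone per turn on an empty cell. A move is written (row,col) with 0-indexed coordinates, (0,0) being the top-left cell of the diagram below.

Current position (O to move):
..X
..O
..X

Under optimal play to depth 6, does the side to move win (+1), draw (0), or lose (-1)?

value(..X/..O/..X, O) = +1

[..X/..O/..X] O move#1: (0,0):-1/O.X/..O/..X, (0,1):-1/.OX/..O/..X, (1,0):-1/..X/O.O/..X, (1,1):+1/..X/.OO/..X*, (2,0):+1/..X/..O/O.X, (2,1):-1/..X/..O/.OX
[..X/.OO/..X] X move#2: (0,0):-1/X.X/.OO/..X*, (0,1):-1/.XX/.OO/..X, (1,0):-1/..X/XOO/..X, (2,0):-1/..X/.OO/X.X, (2,1):-1/..X/.OO/.XX
[X.X/.OO/..X] O move#3: (0,1):+1/XOX/.OO/..X*, (1,0):+1/X.X/OOO/..X, (2,0):+1/X.X/.OO/O.X, (2,1):+1/X.X/.OO/.OX
[XOX/.OO/..X] X move#4: (1,0):-1/XOX/XOO/..X*, (2,0):-1/XOX/.OO/X.X, (2,1):-1/XOX/.OO/.XX
[XOX/XOO/..X] O move#5: (2,0):+1/XOX/XOO/O.X*, (2,1):-1/XOX/XOO/.OX
[XOX/XOO/O.X] end (terminal -1, X#6); searched ..X/..O/..X to 6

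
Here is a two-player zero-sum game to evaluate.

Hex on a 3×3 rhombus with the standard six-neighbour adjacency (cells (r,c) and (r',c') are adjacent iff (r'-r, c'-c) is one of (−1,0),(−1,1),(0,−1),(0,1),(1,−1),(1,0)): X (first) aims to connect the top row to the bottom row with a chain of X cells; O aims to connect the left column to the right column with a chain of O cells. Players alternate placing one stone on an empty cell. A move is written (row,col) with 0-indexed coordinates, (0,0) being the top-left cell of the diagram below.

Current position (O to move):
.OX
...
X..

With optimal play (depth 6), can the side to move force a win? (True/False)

ply 1, O at .OX/.../X.. | (0,0)=-1→OOX/.../X..*; (1,0)=-1→.OX/O../X..; (1,1)=-1→.OX/.O./X..; (1,2)=-1→.OX/..O/X..; (2,1)=-1→.OX/.../XO.; (2,2)=-1→.OX/.../X.O
ply 2, X at OOX/.../X.. | (1,0)=+1→OOX/X../X..*; (1,1)=+1→OOX/.X./X..; (1,2)=+1→OOX/..X/X..; (2,1)=+1→OOX/.../XX.; (2,2)=+1→OOX/.../X.X
ply 3, O at OOX/X../X.. | (1,1)=-1→OOX/XO./X..*; (1,2)=-1→OOX/X.O/X..; (2,1)=-1→OOX/X../XO.; (2,2)=-1→OOX/X../X.O
ply 4, X at OOX/XO./X.. | (1,2)=+1→OOX/XOX/X..*; (2,1)=-1→OOX/XO./XX.; (2,2)=-1→OOX/XO./X.X
ply 5, O at OOX/XOX/X.. | (2,1)=-1→OOX/XOX/XO.*; (2,2)=-1→OOX/XOX/X.O
ply 6, X at OOX/XOX/XO. | (2,2)=+1→OOX/XOX/XOX*
ply 7: OOX/XOX/XOX is terminal -1 (O); from .OX/.../X.. depth 6

O winning at [.OX/.../X..]: False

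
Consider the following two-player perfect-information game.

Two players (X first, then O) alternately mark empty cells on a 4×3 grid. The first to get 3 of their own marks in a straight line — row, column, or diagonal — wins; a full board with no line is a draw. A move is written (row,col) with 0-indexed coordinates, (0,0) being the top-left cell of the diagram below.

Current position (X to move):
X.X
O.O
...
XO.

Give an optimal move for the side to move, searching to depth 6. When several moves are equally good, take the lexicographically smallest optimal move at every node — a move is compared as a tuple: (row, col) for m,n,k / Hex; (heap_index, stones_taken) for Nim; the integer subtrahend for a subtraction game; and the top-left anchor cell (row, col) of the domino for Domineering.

X's best at [X.X/O.O/.../XO.]: (0,1)

p1 X@[X.X/O.O/.../XO.]: (0,1)[XXX/O.O/.../XO.]+1* (1,1)[X.X/OXO/.../XO.]+1 (2,0)[X.X/O.O/X../XO.]-1 (2,1)[X.X/O.O/.X./XO.]-1 (2,2)[X.X/O.O/..X/XO.]-1 (3,2)[X.X/O.O/.../XOX]-1
p2 O@[XXX/O.O/.../XO.] terminal -1; root [X.X/O.O/.../XO.] d6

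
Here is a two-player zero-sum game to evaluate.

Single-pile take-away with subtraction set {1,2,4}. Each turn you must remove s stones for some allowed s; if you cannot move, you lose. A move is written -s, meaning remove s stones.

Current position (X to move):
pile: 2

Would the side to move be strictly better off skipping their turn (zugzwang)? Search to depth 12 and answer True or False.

ply 1, X at 2 | -1=-1→1; -2=+1→0*
ply 2: 0 is terminal -1 (O); from 2 depth 12
pass branch (O moves first from the same position):
  | ply 1, O at 2 | -1=-1→1; -2=+1→0*
  | ply 2: 0 is terminal -1 (X); from 2 depth 12
X moving scores +1; X passing scores -1

zugzwang(2, X) = False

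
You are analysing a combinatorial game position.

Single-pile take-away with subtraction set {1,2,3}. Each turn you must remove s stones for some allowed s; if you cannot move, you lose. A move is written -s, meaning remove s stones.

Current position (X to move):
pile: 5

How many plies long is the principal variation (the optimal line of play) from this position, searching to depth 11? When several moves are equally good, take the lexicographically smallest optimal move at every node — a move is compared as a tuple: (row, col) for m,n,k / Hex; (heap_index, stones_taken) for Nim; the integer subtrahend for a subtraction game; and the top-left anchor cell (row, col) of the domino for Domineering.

PV length from [5]: 3 plies

[5] X move#1: -1:+1/4*, -2:-1/3, -3:-1/2
[4] O move#2: -1:-1/3*, -2:-1/2, -3:-1/1
[3] X move#3: -1:-1/2, -2:-1/1, -3:+1/0*
[0] end (terminal -1, O#4); searched 5 to 11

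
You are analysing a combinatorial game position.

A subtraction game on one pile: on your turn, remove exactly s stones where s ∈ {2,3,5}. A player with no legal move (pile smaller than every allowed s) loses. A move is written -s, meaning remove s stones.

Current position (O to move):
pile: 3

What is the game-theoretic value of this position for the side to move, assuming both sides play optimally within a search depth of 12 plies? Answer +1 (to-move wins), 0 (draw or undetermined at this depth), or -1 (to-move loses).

value(3, O) = +1

[3] O move#1: -2:+1/1*, -3:+1/0
[1] end (terminal -1, X#2); searched 3 to 12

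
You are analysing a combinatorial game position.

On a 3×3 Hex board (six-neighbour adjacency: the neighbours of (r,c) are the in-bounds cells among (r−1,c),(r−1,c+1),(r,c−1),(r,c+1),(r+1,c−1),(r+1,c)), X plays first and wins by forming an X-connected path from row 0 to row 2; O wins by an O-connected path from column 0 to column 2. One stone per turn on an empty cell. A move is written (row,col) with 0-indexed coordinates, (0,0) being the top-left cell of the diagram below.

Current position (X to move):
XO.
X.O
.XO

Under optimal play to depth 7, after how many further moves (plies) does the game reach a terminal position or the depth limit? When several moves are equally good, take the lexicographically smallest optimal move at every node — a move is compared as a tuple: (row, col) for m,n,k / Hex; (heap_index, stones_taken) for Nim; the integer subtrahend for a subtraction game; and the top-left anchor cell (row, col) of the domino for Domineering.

PV length from [XO./X.O/.XO]: 3 plies

p1 X@[XO./X.O/.XO]: (0,2)[XOX/X.O/.XO]+1* (1,1)[XO./XXO/.XO]+1 (2,0)[XO./X.O/XXO]+1
p2 O@[XOX/X.O/.XO]: (1,1)[XOX/XOO/.XO]-1* (2,0)[XOX/X.O/OXO]-1
p3 X@[XOX/XOO/.XO]: (2,0)[XOX/XOO/XXO]+1*
p4 O@[XOX/XOO/XXO] terminal -1; root [XO./X.O/.XO] d7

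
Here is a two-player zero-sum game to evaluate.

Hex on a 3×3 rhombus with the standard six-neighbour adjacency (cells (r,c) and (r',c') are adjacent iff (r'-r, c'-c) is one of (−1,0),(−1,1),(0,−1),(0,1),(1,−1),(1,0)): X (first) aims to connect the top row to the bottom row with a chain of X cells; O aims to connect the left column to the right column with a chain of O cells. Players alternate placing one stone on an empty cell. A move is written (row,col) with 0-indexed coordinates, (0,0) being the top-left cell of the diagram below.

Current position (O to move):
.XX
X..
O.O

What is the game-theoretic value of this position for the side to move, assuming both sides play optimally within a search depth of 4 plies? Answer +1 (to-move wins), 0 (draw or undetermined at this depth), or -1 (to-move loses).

p1 O@[.XX/X../O.O]: (0,0)[OXX/X../O.O]-1 (1,1)[.XX/XO./O.O]+1* (1,2)[.XX/X.O/O.O]+1 (2,1)[.XX/X../OOO]+1
p2 X@[.XX/XO./O.O]: (0,0)[XXX/XO./O.O]-1* (1,2)[.XX/XOX/O.O]-1 (2,1)[.XX/XO./OXO]-1
p3 O@[XXX/XO./O.O]: (1,2)[XXX/XOO/O.O]+1* (2,1)[XXX/XO./OOO]+1
p4 X@[XXX/XOO/O.O] terminal -1; root [.XX/X../O.O] d4

value(.XX/X../O.O, O) = +1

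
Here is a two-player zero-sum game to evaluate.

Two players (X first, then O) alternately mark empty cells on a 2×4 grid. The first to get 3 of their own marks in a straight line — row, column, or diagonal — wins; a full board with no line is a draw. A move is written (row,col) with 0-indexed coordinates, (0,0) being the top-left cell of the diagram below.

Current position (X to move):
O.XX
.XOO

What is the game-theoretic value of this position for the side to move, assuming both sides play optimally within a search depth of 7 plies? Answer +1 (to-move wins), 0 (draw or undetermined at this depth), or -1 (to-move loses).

value(O.XX/.XOO, X) = +1

[O.XX/.XOO] X move#1: (0,1):+1/OXXX/.XOO*, (1,0):+0/O.XX/XXOO
[OXXX/.XOO] end (terminal -1, O#2); searched O.XX/.XOO to 7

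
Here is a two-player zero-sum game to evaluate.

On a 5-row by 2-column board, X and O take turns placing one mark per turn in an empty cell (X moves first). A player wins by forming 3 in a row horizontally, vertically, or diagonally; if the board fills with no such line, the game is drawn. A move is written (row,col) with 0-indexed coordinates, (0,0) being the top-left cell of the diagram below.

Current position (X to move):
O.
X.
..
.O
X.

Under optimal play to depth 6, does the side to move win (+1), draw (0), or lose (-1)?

p1 X@[O./X./../.O/X.]: (0,1)[OX/X./../.O/X.]-1 (1,1)[O./XX/../.O/X.]+0* (2,0)[O./X./X./.O/X.]+0 (2,1)[O./X./.X/.O/X.]+0 (3,0)[O./X./../XO/X.]+0 (4,1)[O./X./../.O/XX]+0
p2 O@[O./XX/../.O/X.]: (0,1)[OO/XX/../.O/X.]+0* (2,0)[O./XX/O./.O/X.]+0 (2,1)[O./XX/.O/.O/X.]+0 (3,0)[O./XX/../OO/X.]+0 (4,1)[O./XX/../.O/XO]+0
p3 X@[OO/XX/../.O/X.]: (2,0)[OO/XX/X./.O/X.]+0* (2,1)[OO/XX/.X/.O/X.]+0 (3,0)[OO/XX/../XO/X.]+0 (4,1)[OO/XX/../.O/XX]+0
p4 O@[OO/XX/X./.O/X.]: (2,1)[OO/XX/XO/.O/X.]-1 (3,0)[OO/XX/X./OO/X.]+0* (4,1)[OO/XX/X./.O/XO]-1
p5 X@[OO/XX/X./OO/X.]: (2,1)[OO/XX/XX/OO/X.]+0* (4,1)[OO/XX/X./OO/XX]+0
p6 O@[OO/XX/XX/OO/X.]: (4,1)[OO/XX/XX/OO/XO]+0*
p7 X@[OO/XX/XX/OO/XO] terminal +0; root [O./X./../.O/X.] d6

value(O./X./../.O/X., X) = 0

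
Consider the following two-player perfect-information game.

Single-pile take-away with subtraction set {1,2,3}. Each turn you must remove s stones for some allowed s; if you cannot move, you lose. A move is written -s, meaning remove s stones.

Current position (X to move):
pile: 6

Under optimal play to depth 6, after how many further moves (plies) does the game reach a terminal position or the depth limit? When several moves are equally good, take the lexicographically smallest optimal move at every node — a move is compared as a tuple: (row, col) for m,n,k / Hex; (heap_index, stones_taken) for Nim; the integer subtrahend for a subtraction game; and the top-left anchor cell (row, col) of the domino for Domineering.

PV length from [6]: 3 plies

ply 1, X at 6 | -1=-1→5; -2=+1→4*; -3=-1→3
ply 2, O at 4 | -1=-1→3*; -2=-1→2; -3=-1→1
ply 3, X at 3 | -1=-1→2; -2=-1→1; -3=+1→0*
ply 4: 0 is terminal -1 (O); from 6 depth 6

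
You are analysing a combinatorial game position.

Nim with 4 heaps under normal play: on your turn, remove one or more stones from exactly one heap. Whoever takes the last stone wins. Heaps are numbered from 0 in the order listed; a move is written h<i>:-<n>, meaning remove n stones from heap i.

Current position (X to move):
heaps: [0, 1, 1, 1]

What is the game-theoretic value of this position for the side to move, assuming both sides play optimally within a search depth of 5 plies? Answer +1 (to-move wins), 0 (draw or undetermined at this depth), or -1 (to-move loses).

value((0,1,1,1), X) = +1

[(0,1,1,1)] X move#1: h1:-1:+1/(0,0,1,1)*, h2:-1:+1/(0,1,0,1), h3:-1:+1/(0,1,1,0)
[(0,0,1,1)] O move#2: h2:-1:-1/(0,0,0,1)*, h3:-1:-1/(0,0,1,0)
[(0,0,0,1)] X move#3: h3:-1:+1/(0,0,0,0)*
[(0,0,0,0)] end (terminal -1, O#4); searched (0,1,1,1) to 5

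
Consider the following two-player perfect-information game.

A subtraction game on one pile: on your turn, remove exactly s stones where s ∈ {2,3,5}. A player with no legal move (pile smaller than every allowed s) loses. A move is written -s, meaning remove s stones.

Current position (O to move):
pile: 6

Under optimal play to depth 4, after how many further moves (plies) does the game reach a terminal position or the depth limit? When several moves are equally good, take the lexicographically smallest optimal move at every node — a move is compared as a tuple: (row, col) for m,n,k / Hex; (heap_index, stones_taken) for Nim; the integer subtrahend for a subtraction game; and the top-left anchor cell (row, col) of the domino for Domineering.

p1 O@[6]: -2[4]-1 -3[3]-1 -5[1]+1*
p2 X@[1] terminal -1; root [6] d4

PV length from [6]: 1 ply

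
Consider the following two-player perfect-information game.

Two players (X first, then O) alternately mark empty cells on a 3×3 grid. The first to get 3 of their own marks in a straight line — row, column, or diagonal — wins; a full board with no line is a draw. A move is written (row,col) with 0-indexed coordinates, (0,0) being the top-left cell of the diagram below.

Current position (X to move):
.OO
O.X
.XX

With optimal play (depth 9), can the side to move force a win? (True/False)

p1 X@[.OO/O.X/.XX]: (0,0)[XOO/O.X/.XX]+1* (1,1)[.OO/OXX/.XX]-1 (2,0)[.OO/O.X/XXX]+1
p2 O@[XOO/O.X/.XX]: (1,1)[XOO/OOX/.XX]-1* (2,0)[XOO/O.X/OXX]-1
p3 X@[XOO/OOX/.XX]: (2,0)[XOO/OOX/XXX]+1*
p4 O@[XOO/OOX/XXX] terminal -1; root [.OO/O.X/.XX] d9

X winning at [.OO/O.X/.XX]: True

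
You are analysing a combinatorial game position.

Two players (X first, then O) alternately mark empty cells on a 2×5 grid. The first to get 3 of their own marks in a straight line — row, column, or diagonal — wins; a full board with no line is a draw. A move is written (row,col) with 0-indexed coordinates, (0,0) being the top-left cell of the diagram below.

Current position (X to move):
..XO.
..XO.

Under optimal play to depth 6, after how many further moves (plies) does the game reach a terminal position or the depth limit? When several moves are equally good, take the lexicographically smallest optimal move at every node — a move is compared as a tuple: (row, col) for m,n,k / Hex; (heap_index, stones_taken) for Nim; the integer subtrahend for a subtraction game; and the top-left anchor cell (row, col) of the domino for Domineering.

[..XO./..XO.] X move#1: (0,0):+0/X.XO./..XO.*, (0,1):+0/.XXO./..XO., (0,4):+0/..XOX/..XO., (1,0):+0/..XO./X.XO., (1,1):+0/..XO./.XXO., (1,4):+0/..XO./..XOX
[X.XO./..XO.] O move#2: (0,1):+0/XOXO./..XO.*, (0,4):-1/X.XOO/..XO., (1,0):-1/X.XO./O.XO., (1,1):-1/X.XO./.OXO., (1,4):-1/X.XO./..XOO
[XOXO./..XO.] X move#3: (0,4):+0/XOXOX/..XO.*, (1,0):+0/XOXO./X.XO., (1,1):+0/XOXO./.XXO., (1,4):+0/XOXO./..XOX
[XOXOX/..XO.] O move#4: (1,0):+0/XOXOX/O.XO.*, (1,1):+0/XOXOX/.OXO., (1,4):+0/XOXOX/..XOO
[XOXOX/O.XO.] X move#5: (1,1):+0/XOXOX/OXXO.*, (1,4):+0/XOXOX/O.XOX
[XOXOX/OXXO.] O move#6: (1,4):+0/XOXOX/OXXOO*
[XOXOX/OXXOO] end (terminal +0, X#7); searched ..XO./..XO. to 6

PV length from [..XO./..XO.]: 6 plies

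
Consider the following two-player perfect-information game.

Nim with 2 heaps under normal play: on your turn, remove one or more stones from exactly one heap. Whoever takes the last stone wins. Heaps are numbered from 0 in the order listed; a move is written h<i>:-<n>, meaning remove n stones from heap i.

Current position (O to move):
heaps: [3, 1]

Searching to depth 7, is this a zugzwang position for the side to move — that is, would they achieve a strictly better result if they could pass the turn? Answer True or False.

zugzwang((3,1), O) = False

[(3,1)] O move#1: h0:-1:-1/(2,1), h0:-2:+1/(1,1)*, h0:-3:-1/(0,1), h1:-1:-1/(3,0)
[(1,1)] X move#2: h0:-1:-1/(0,1)*, h1:-1:-1/(1,0)
[(0,1)] O move#3: h1:-1:+1/(0,0)*
[(0,0)] end (terminal -1, X#4); searched (3,1) to 7
if O skipped the turn, X would face:
~ [(3,1)] X move#1: h0:-1:-1/(2,1), h0:-2:+1/(1,1)*, h0:-3:-1/(0,1), h1:-1:-1/(3,0)
~ [(1,1)] O move#2: h0:-1:-1/(0,1)*, h1:-1:-1/(1,0)
~ [(0,1)] X move#3: h1:-1:+1/(0,0)*
~ [(0,0)] end (terminal -1, O#4); searched (3,1) to 7
compare (O): move=+1 vs pass=-1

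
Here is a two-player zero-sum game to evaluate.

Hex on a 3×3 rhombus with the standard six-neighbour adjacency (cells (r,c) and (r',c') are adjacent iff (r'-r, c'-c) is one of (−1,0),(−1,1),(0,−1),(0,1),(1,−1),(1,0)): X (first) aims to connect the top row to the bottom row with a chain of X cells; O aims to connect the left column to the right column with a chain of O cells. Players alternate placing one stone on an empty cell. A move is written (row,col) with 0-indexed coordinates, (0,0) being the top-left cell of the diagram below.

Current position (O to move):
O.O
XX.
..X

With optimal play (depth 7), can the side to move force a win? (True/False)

[O.O/XX./..X] O move#1: (0,1):+1/OOO/XX./..X*, (1,2):-1/O.O/XXO/..X, (2,0):-1/O.O/XX./O.X, (2,1):-1/O.O/XX./.OX
[OOO/XX./..X] end (terminal -1, X#2); searched O.O/XX./..X to 7

O winning at [O.O/XX./..X]: True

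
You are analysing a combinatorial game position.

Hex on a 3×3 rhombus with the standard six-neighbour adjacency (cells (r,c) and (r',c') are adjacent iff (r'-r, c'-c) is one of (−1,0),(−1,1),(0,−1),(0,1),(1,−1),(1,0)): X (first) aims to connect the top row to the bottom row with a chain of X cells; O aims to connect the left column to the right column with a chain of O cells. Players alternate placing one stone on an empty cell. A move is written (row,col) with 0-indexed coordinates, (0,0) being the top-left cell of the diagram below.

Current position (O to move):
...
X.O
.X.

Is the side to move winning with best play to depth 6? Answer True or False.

O winning at [.../X.O/.X.]: False

p1 O@[.../X.O/.X.]: (0,0)[O../X.O/.X.]-1* (0,1)[.O./X.O/.X.]-1 (0,2)[..O/X.O/.X.]-1 (1,1)[.../XOO/.X.]-1 (2,0)[.../X.O/OX.]-1 (2,2)[.../X.O/.XO]-1
p2 X@[O../X.O/.X.]: (0,1)[OX./X.O/.X.]+1* (0,2)[O.X/X.O/.X.]-1 (1,1)[O../XXO/.X.]+1 (2,0)[O../X.O/XX.]-1 (2,2)[O../X.O/.XX]-1
p3 O@[OX./X.O/.X.]: (0,2)[OXO/X.O/.X.]-1* (1,1)[OX./XOO/.X.]-1 (2,0)[OX./X.O/OX.]-1 (2,2)[OX./X.O/.XO]-1
p4 X@[OXO/X.O/.X.]: (1,1)[OXO/XXO/.X.]+1* (2,0)[OXO/X.O/XX.]+1 (2,2)[OXO/X.O/.XX]+1
p5 O@[OXO/XXO/.X.] terminal -1; root [.../X.O/.X.] d6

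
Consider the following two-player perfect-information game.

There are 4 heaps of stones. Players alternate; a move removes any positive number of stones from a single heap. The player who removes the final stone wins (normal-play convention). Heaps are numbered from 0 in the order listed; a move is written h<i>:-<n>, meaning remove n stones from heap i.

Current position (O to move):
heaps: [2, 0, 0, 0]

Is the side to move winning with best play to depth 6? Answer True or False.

[(2,0,0,0)] O move#1: h0:-1:-1/(1,0,0,0), h0:-2:+1/(0,0,0,0)*
[(0,0,0,0)] end (terminal -1, X#2); searched (2,0,0,0) to 6

O winning at [(2,0,0,0)]: True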